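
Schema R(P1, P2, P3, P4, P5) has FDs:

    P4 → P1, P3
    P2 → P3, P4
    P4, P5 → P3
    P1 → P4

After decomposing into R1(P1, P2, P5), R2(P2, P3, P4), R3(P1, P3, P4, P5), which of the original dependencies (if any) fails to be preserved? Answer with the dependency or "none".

P4 → P1, P3 lies within R3.
P2 → P3, P4 lies within R2.
P4, P5 → P3 lies within R3.
P1 → P4 lies within R3.
Every dependency is enforceable on the fragments, so the decomposition is dependency-preserving.

none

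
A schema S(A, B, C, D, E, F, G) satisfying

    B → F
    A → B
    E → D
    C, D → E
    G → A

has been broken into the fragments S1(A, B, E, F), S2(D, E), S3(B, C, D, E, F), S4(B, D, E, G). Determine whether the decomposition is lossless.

Chase test. Columns are A, B, C, D, E, F, G; row i has aⱼ where attribute j ∈ Si, else bᵢⱼ.
Initial tableau (one row per fragment):
  row 1: a1 a2 b13 b14 a5 a6 b17
  row 2: b21 b22 b23 a4 a5 b26 b27
  row 3: b31 a2 a3 a4 a5 a6 b37
  row 4: b41 a2 b43 a4 a5 b46 a7
Rows 1 and 4 agree on B; apply B→F and equate their F entries.
Rows 1 and 2 agree on E; apply E→D and equate their D entries.
No row becomes fully distinguished — the join is lossy.

No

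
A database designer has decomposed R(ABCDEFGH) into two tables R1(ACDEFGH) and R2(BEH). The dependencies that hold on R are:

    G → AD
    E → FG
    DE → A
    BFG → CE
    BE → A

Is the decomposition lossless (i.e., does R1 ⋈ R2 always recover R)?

No

Common attributes: R1 ∩ R2 = {EH}.
Closure of {EH}: E → FG applies, adding FG; G → AD applies, adding AD. So (EH)⁺ = {ADEFGH}.
The closure contains neither all of R1 = {ACDEFGH} nor all of R2 = {BEH}, so the common attributes are not a superkey of either fragment. The join is lossy.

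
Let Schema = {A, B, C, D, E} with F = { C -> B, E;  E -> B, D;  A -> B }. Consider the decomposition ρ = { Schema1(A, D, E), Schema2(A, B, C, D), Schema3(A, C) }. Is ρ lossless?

Chase test. Columns are A, B, C, D, E; row i has aⱼ where attribute j ∈ Schemai, else bᵢⱼ.
Initial tableau (one row per fragment):
  row 1: a1 b12 b13 a4 a5
  row 2: a1 a2 a3 a4 b25
  row 3: a1 b32 a3 b34 b35
Rows 2 and 3 agree on C; apply C→B, E and equate their B, E entries.
Rows 2 and 3 agree on E; apply E→B, D and equate their B, D entries.
Rows 1 and 2 agree on A; apply A→B and equate their B entries.
No row becomes fully distinguished — the join is lossy.

No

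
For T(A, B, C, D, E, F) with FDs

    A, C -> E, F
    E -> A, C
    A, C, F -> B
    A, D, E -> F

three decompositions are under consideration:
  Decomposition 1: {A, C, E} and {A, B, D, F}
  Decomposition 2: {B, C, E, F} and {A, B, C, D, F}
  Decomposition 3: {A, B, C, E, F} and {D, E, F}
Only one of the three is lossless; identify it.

Decomposition 1: common = {A}, closure = {A} → lossy.
Decomposition 2: common = {B, C, F}, closure = {B, C, F} → lossy.
Decomposition 3: common = {E, F}, closure = {A, B, C, E, F} → lossless.

Decomposition 3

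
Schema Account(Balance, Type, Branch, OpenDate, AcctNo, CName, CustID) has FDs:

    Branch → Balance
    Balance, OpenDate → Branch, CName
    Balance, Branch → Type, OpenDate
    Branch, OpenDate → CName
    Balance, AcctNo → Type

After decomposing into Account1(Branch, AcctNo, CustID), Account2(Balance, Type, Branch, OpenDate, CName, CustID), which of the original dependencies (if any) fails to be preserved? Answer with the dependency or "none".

Check Balance, AcctNo → Type: no single fragment contains all of {Balance, Type, AcctNo}, and the restricted closure of {Balance, AcctNo} across the fragments never reaches {Type}.
Branch → Balance is preserved.
Balance, OpenDate → Branch, CName is preserved.
Balance, Branch → Type, OpenDate is preserved.
Branch, OpenDate → CName is preserved.

Balance, AcctNo → Type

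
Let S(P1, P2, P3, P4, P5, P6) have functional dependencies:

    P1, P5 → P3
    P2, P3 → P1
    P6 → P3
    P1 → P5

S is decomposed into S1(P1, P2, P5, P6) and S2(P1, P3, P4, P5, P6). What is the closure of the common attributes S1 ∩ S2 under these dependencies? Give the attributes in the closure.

P1, P3, P5, P6

S1 ∩ S2 = {P1, P5, P6}.
P1, P5 → P3 applies, adding P3
Closure: {P1, P3, P5, P6}.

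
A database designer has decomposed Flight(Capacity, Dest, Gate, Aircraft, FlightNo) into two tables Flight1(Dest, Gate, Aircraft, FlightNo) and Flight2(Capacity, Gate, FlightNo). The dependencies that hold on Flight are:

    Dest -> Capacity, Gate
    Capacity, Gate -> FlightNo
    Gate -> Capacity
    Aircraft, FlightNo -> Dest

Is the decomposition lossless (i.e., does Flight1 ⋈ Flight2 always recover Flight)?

Yes

Common attributes: Flight1 ∩ Flight2 = {Gate, FlightNo}.
Closure of {Gate, FlightNo}: Gate → Capacity applies, adding Capacity. So (Gate, FlightNo)⁺ = {Capacity, Gate, FlightNo}.
This closure contains every attribute of Flight2, so Flight1 ∩ Flight2 → Flight2. The join is lossless.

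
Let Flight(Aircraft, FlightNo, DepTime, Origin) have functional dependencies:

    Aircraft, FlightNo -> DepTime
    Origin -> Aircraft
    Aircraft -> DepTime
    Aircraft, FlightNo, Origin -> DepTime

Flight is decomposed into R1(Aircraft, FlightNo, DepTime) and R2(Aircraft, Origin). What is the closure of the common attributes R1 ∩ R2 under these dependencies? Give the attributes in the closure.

Aircraft, DepTime

R1 ∩ R2 = {Aircraft}.
Aircraft → DepTime applies, adding DepTime
Closure: {Aircraft, DepTime}.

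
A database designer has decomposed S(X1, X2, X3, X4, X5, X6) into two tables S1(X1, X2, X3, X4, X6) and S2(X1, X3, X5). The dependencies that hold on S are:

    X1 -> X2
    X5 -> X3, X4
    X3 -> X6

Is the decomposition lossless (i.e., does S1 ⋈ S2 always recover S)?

Common attributes: S1 ∩ S2 = {X1, X3}.
Closure of {X1, X3}: X1 → X2 applies, adding X2; X3 → X6 applies, adding X6. So (X1, X3)⁺ = {X1, X2, X3, X6}.
The closure contains neither all of S1 = {X1, X2, X3, X4, X6} nor all of S2 = {X1, X3, X5}, so the common attributes are not a superkey of either fragment. The join is lossy.

No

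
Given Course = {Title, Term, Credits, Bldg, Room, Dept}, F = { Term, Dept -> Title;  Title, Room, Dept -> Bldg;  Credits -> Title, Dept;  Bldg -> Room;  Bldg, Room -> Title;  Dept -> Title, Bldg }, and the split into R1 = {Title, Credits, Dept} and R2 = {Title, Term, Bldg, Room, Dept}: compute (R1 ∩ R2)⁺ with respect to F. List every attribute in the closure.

Title, Bldg, Room, Dept

R1 ∩ R2 = {Title, Dept}.
Dept → Title, Bldg applies, adding Bldg
Bldg → Room applies, adding Room
Closure: {Title, Bldg, Room, Dept}.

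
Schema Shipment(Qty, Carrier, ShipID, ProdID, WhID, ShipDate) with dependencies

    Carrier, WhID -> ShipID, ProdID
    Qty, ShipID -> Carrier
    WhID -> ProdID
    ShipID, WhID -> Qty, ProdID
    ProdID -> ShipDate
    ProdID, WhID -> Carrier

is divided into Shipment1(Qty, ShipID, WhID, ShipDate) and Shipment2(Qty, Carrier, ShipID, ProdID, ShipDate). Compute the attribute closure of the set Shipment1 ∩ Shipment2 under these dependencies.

Shipment1 ∩ Shipment2 = {Qty, ShipID, ShipDate}.
Qty, ShipID → Carrier applies, adding Carrier
Closure: {Qty, Carrier, ShipID, ShipDate}.

Qty, Carrier, ShipID, ShipDate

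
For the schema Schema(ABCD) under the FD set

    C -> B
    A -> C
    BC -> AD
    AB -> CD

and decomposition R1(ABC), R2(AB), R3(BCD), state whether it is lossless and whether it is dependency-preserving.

lossless and dependency-preserving

Lossless test (chase): Rows 1 and 2 agree on A; apply A→C and equate their C entries. Rows 1 and 2 agree on BC; apply BC→AD and equate their AD entries. Rows 1 and 3 agree on BC; apply BC→AD and equate their AD entries. Row 1 is now all distinguished symbols — the join is lossless.
Dependency preservation: BC → AD; AB → CD are not contained in any single fragment, but the restricted closure of each left-hand side across the fragments still reaches the right-hand side; the remaining FDs each lie inside some fragment. All dependencies are preserved.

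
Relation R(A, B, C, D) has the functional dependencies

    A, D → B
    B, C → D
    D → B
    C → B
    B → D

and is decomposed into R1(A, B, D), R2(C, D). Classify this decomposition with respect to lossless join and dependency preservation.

lossy but dependency-preserving

Lossless test: (D)⁺ = {B, D}, which is a superkey of neither fragment — lossy.
Dependency preservation: B, C → D; C → B are not contained in any single fragment, but the restricted closure of each left-hand side across the fragments still reaches the right-hand side; the remaining FDs each lie inside some fragment. All dependencies are preserved.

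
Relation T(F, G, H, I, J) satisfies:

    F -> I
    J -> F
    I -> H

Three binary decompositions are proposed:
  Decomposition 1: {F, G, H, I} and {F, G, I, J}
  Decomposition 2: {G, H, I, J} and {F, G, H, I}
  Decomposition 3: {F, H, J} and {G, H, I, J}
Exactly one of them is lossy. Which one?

Decomposition 1: common = {F, G, I}, closure = {F, G, H, I} → lossless.
Decomposition 2: common = {G, H, I}, closure = {G, H, I} → lossy.
Decomposition 3: common = {H, J}, closure = {F, H, I, J} → lossless.

Decomposition 2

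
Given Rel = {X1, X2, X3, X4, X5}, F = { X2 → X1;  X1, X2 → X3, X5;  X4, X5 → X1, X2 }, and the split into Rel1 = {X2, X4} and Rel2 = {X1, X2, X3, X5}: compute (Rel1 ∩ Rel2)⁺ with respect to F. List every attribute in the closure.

Rel1 ∩ Rel2 = {X2}.
X2 → X1 applies, adding X1
X1, X2 → X3, X5 applies, adding X3, X5
Closure: {X1, X2, X3, X5}.

X1, X2, X3, X5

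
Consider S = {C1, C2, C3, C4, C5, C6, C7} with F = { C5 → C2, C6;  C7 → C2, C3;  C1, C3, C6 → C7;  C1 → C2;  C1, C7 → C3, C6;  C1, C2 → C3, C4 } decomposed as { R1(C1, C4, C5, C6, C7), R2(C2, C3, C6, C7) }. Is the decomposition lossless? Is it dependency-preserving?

Lossless test: (C6, C7)⁺ = {C2, C3, C6, C7}, which contains all of one fragment — lossless.
Dependency preservation: the restricted closure of {C5} across the fragments never reaches {C2, C6}, so C5 → C2, C6 cannot be enforced without a join — not preserved.

lossless but not dependency-preserving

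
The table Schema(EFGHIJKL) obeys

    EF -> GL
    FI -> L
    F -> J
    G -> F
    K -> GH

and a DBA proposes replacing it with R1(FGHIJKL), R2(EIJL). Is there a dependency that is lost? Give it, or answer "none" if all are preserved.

EF -> GL

Check EF → GL: no single fragment contains all of {EFGL}, and the restricted closure of {EF} across the fragments never reaches {GL}.
FI → L is preserved.
F → J is preserved.
G → F is preserved.
K → GH is preserved.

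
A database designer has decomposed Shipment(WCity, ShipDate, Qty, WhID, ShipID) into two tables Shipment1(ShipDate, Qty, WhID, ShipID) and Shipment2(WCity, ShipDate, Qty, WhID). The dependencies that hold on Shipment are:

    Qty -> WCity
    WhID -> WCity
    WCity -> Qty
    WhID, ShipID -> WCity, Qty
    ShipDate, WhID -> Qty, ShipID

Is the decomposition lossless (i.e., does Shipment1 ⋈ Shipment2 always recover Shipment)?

Common attributes: Shipment1 ∩ Shipment2 = {ShipDate, Qty, WhID}.
Closure of {ShipDate, Qty, WhID}: Qty → WCity applies, adding WCity; ShipDate, WhID → Qty, ShipID applies, adding ShipID. So (ShipDate, Qty, WhID)⁺ = {WCity, ShipDate, Qty, WhID, ShipID}.
This closure contains every attribute of Shipment1, so Shipment1 ∩ Shipment2 → Shipment1. The join is lossless.

Yes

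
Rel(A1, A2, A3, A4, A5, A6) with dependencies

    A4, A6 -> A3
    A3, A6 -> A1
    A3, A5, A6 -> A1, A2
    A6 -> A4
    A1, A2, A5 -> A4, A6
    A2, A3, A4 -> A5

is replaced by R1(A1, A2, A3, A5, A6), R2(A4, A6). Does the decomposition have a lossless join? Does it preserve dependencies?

Lossless test: (A6)⁺ = {A1, A3, A4, A6}, which contains all of one fragment — lossless.
Dependency preservation: the restricted closure of {A2, A3, A4} across the fragments never reaches {A5}, so A2, A3, A4 → A5 cannot be enforced without a join — not preserved.

lossless but not dependency-preserving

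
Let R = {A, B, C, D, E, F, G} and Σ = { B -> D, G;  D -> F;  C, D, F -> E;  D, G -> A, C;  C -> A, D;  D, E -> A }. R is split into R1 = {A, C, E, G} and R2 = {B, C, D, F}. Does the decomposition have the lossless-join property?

Common attributes: R1 ∩ R2 = {C}.
Closure of {C}: C → A, D applies, adding A, D; D → F applies, adding F; C, D, F → E applies, adding E. So (C)⁺ = {A, C, D, E, F}.
The closure contains neither all of R1 = {A, C, E, G} nor all of R2 = {B, C, D, F}, so the common attributes are not a superkey of either fragment. The join is lossy.

No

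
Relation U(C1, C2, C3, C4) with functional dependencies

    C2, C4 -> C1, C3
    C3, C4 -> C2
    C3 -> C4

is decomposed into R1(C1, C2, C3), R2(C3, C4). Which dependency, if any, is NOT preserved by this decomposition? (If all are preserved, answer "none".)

C2, C4 -> C1, C3

Check C2, C4 → C1, C3: no single fragment contains all of {C1, C2, C3, C4}, and the restricted closure of {C2, C4} across the fragments never reaches {C1, C3}.
C3, C4 → C2 is preserved.
C3 → C4 is preserved.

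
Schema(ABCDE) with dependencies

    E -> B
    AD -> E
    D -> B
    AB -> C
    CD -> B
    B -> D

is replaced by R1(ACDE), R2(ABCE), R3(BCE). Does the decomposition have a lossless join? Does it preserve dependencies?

lossless but not dependency-preserving

Lossless test (chase): Rows 1 and 2 agree on E; apply E→B and equate their B entries. Rows 1 and 2 agree on B; apply B→D and equate their D entries. Rows 1 and 3 agree on B; apply B→D and equate their D entries. Row 1 is now all distinguished symbols — the join is lossless.
Dependency preservation: the restricted closure of {D} across the fragments never reaches {B}, so D → B cannot be enforced without a join — not preserved.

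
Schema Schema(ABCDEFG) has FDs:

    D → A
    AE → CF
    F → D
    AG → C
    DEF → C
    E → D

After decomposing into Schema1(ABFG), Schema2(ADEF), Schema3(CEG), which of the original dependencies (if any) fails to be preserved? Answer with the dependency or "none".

Check AG → C: no single fragment contains all of {ACG}, and the restricted closure of {AG} across the fragments never reaches {C}.
D → A is preserved.
AE → CF is preserved.
F → D is preserved.
DEF → C is preserved.
E → D is preserved.

AG → C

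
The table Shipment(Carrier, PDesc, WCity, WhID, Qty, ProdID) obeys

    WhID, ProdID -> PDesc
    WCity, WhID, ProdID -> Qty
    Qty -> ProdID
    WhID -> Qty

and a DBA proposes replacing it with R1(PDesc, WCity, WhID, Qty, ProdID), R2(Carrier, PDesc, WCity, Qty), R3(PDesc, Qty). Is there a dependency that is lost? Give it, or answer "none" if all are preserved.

WhID, ProdID → PDesc lies within R1.
WCity, WhID, ProdID → Qty lies within R1.
Qty → ProdID lies within R1.
WhID → Qty lies within R1.
Every dependency is enforceable on the fragments, so the decomposition is dependency-preserving.

none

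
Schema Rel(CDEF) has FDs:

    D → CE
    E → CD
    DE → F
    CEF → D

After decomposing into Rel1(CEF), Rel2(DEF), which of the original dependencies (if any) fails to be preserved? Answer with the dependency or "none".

none

D → CE: restricted closure across fragments reaches CE.
E → CD: restricted closure across fragments reaches CD.
DE → F lies within Rel2.
CEF → D: restricted closure across fragments reaches D.
Every dependency is enforceable on the fragments, so the decomposition is dependency-preserving.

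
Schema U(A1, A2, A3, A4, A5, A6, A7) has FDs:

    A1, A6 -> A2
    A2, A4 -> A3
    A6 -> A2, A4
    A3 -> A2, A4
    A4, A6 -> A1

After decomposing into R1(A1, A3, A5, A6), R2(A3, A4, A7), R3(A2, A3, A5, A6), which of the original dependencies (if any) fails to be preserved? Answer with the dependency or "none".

Check A2, A4 → A3: no single fragment contains all of {A2, A3, A4}, and the restricted closure of {A2, A4} across the fragments never reaches {A3}.
A1, A6 → A2 is preserved.
A6 → A2, A4 is preserved.
A3 → A2, A4 is preserved.
A4, A6 → A1 is preserved.

A2, A4 -> A3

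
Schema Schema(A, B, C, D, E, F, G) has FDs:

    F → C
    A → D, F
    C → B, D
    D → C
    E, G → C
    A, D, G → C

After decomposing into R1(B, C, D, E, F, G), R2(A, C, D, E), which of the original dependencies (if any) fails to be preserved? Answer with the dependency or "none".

A → D, F

Check A → D, F: no single fragment contains all of {A, D, F}, and the restricted closure of {A} across the fragments never reaches {D, F}.
F → C is preserved.
C → B, D is preserved.
D → C is preserved.
E, G → C is preserved.
A, D, G → C is preserved.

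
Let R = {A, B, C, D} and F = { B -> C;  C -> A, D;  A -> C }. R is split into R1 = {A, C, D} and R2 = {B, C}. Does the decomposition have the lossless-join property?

Yes

Common attributes: R1 ∩ R2 = {C}.
Closure of {C}: C → A, D applies, adding A, D. So (C)⁺ = {A, C, D}.
This closure contains every attribute of R1, so R1 ∩ R2 → R1. The join is lossless.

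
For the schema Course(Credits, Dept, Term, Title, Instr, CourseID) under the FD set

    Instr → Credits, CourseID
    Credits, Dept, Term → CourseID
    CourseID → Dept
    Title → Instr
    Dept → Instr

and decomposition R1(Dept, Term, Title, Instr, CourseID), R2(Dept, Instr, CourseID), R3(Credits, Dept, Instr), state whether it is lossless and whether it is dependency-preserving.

Lossless test (chase): Rows 1 and 2 agree on Instr; apply Instr→Credits, CourseID and equate their Credits, CourseID entries. Rows 1 and 3 agree on Instr; apply Instr→Credits, CourseID and equate their Credits, CourseID entries. Row 1 is now all distinguished symbols — the join is lossless.
Dependency preservation: Instr → Credits, CourseID; Credits, Dept, Term → CourseID are not contained in any single fragment, but the restricted closure of each left-hand side across the fragments still reaches the right-hand side; the remaining FDs each lie inside some fragment. All dependencies are preserved.

lossless and dependency-preserving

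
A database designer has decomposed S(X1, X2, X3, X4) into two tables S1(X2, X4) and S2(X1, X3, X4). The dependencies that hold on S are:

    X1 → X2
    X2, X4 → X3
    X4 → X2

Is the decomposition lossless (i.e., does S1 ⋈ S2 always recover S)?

Yes

Common attributes: S1 ∩ S2 = {X4}.
Closure of {X4}: X4 → X2 applies, adding X2; X2, X4 → X3 applies, adding X3. So (X4)⁺ = {X2, X3, X4}.
This closure contains every attribute of S1, so S1 ∩ S2 → S1. The join is lossless.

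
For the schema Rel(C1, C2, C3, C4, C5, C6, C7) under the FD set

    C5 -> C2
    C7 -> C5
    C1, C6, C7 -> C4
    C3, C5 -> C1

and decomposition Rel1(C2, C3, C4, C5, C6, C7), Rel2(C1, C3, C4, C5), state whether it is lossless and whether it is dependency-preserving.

lossless but not dependency-preserving

Lossless test: (C3, C4, C5)⁺ = {C1, C2, C3, C4, C5}, which contains all of one fragment — lossless.
Dependency preservation: the restricted closure of {C1, C6, C7} across the fragments never reaches {C4}, so C1, C6, C7 → C4 cannot be enforced without a join — not preserved.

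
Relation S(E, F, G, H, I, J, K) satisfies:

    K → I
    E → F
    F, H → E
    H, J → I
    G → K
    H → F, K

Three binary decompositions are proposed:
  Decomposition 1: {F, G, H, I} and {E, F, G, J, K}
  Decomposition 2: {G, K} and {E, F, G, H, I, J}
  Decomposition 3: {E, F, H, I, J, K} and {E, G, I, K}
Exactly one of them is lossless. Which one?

Decomposition 2

Decomposition 1: common = {F, G}, closure = {F, G, I, K} → lossy.
Decomposition 2: common = {G}, closure = {G, I, K} → lossless.
Decomposition 3: common = {E, I, K}, closure = {E, F, I, K} → lossy.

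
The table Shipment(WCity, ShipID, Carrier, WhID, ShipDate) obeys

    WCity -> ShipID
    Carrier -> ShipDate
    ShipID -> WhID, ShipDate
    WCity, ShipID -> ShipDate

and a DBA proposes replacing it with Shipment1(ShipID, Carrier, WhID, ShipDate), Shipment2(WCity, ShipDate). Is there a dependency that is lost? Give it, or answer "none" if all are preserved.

Check WCity → ShipID: no single fragment contains all of {WCity, ShipID}, and the restricted closure of {WCity} across the fragments never reaches {ShipID}.
Carrier → ShipDate is preserved.
ShipID → WhID, ShipDate is preserved.
WCity, ShipID → ShipDate is preserved.

WCity -> ShipID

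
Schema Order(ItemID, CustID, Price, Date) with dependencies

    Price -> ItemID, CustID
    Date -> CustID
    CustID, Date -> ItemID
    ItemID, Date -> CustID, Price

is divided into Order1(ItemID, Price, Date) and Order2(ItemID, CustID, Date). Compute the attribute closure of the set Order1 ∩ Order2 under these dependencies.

ItemID, CustID, Price, Date

Order1 ∩ Order2 = {ItemID, Date}.
Date → CustID applies, adding CustID
ItemID, Date → CustID, Price applies, adding Price
Closure: {ItemID, CustID, Price, Date}.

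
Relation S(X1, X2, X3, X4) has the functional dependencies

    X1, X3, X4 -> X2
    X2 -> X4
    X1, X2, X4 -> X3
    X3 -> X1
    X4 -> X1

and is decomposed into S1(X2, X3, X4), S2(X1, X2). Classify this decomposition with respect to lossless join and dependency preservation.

lossless but not dependency-preserving

Lossless test: (X2)⁺ = {X1, X2, X3, X4}, which contains all of one fragment — lossless.
Dependency preservation: the restricted closure of {X3} across the fragments never reaches {X1}, so X3 → X1 cannot be enforced without a join — not preserved.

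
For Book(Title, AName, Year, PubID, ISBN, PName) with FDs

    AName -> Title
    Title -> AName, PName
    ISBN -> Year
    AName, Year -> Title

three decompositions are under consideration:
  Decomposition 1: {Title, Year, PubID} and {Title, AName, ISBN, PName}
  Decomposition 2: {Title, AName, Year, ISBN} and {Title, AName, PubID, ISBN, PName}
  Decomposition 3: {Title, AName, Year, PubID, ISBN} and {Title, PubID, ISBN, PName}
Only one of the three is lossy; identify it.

Decomposition 1: common = {Title}, closure = {Title, AName, PName} → lossy.
Decomposition 2: common = {Title, AName, ISBN}, closure = {Title, AName, Year, ISBN, PName} → lossless.
Decomposition 3: common = {Title, PubID, ISBN}, closure = {Title, AName, Year, PubID, ISBN, PName} → lossless.

Decomposition 1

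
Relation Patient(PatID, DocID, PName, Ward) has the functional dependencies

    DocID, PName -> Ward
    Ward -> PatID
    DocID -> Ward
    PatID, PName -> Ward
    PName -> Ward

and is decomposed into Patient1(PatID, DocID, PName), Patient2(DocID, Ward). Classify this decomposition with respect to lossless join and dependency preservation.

Lossless test: (DocID)⁺ = {PatID, DocID, Ward}, which contains all of one fragment — lossless.
Dependency preservation: the restricted closure of {Ward} across the fragments never reaches {PatID}, so Ward → PatID cannot be enforced without a join — not preserved.

lossless but not dependency-preserving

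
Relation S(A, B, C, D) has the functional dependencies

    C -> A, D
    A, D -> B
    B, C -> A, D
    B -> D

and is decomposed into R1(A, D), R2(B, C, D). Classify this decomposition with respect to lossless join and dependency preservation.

lossy and not dependency-preserving

Lossless test: (D)⁺ = {D}, which is a superkey of neither fragment — lossy.
Dependency preservation: the restricted closure of {C} across the fragments never reaches {A, D}, so C → A, D cannot be enforced without a join — not preserved.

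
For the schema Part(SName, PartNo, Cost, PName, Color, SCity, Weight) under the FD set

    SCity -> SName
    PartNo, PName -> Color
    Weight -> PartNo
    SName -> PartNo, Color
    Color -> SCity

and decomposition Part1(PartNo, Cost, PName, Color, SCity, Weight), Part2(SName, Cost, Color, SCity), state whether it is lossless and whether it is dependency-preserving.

lossless and dependency-preserving

Lossless test: (Cost, Color, SCity)⁺ = {SName, PartNo, Cost, Color, SCity}, which contains all of one fragment — lossless.
Dependency preservation: SName → PartNo, Color is not contained in any single fragment, but the restricted closure of its left-hand side across the fragments still reaches the right-hand side; the remaining FDs each lie inside some fragment. All dependencies are preserved.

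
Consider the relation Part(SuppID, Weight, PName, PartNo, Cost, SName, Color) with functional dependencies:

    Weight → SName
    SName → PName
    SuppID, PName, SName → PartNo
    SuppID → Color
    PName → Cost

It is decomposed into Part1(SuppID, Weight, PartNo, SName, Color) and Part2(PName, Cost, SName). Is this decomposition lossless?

Yes

Common attributes: Part1 ∩ Part2 = {SName}.
Closure of {SName}: SName → PName applies, adding PName; PName → Cost applies, adding Cost. So (SName)⁺ = {PName, Cost, SName}.
This closure contains every attribute of Part2, so Part1 ∩ Part2 → Part2. The join is lossless.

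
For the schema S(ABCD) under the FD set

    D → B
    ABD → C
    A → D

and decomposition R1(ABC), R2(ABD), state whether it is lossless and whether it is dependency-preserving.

Lossless test: (AB)⁺ = {ABCD}, which contains all of one fragment — lossless.
Dependency preservation: ABD → C is not contained in any single fragment, but the restricted closure of its left-hand side across the fragments still reaches the right-hand side; the remaining FDs each lie inside some fragment. All dependencies are preserved.

lossless and dependency-preserving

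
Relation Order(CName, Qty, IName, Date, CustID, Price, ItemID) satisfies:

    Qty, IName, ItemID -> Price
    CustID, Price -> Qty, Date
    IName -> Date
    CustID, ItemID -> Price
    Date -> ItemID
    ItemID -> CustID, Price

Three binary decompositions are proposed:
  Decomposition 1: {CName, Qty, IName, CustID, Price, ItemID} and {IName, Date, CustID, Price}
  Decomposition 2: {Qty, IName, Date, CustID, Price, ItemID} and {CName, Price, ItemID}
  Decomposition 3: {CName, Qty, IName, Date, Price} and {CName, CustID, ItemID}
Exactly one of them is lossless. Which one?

Decomposition 1

Decomposition 1: common = {IName, CustID, Price}, closure = {Qty, IName, Date, CustID, Price, ItemID} → lossless.
Decomposition 2: common = {Price, ItemID}, closure = {Qty, Date, CustID, Price, ItemID} → lossy.
Decomposition 3: common = {CName}, closure = {CName} → lossy.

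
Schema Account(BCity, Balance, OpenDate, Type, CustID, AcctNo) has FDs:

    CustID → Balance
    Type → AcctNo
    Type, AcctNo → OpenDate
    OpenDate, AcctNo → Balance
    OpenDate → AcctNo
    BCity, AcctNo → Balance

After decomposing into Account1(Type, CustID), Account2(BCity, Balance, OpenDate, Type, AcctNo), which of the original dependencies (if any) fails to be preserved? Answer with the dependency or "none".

CustID → Balance

Check CustID → Balance: no single fragment contains all of {Balance, CustID}, and the restricted closure of {CustID} across the fragments never reaches {Balance}.
Type → AcctNo is preserved.
Type, AcctNo → OpenDate is preserved.
OpenDate, AcctNo → Balance is preserved.
OpenDate → AcctNo is preserved.
BCity, AcctNo → Balance is preserved.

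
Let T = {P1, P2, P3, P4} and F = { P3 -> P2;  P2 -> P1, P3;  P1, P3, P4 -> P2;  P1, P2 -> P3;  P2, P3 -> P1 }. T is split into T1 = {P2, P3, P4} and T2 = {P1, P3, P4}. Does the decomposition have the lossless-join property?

Yes

Common attributes: T1 ∩ T2 = {P3, P4}.
Closure of {P3, P4}: P3 → P2 applies, adding P2; P2 → P1, P3 applies, adding P1. So (P3, P4)⁺ = {P1, P2, P3, P4}.
This closure contains every attribute of T1, so T1 ∩ T2 → T1. The join is lossless.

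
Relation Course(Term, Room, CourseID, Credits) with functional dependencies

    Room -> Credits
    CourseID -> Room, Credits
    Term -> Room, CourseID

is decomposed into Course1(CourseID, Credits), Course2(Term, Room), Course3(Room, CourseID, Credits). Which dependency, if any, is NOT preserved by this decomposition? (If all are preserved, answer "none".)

Check Term → Room, CourseID: no single fragment contains all of {Term, Room, CourseID}, and the restricted closure of {Term} across the fragments never reaches {Room, CourseID}.
Room → Credits is preserved.
CourseID → Room, Credits is preserved.

Term -> Room, CourseID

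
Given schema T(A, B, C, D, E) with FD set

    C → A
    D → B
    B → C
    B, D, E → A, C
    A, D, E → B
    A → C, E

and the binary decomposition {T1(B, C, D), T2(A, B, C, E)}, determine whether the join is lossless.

Yes

Common attributes: T1 ∩ T2 = {B, C}.
Closure of {B, C}: C → A applies, adding A; A → C, E applies, adding E. So (B, C)⁺ = {A, B, C, E}.
This closure contains every attribute of T2, so T1 ∩ T2 → T2. The join is lossless.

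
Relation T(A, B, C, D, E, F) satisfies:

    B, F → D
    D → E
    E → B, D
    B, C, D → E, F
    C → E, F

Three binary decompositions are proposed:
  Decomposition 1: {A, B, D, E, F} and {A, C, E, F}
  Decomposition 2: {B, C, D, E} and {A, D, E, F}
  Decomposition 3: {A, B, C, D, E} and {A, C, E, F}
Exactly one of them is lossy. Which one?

Decomposition 2

Decomposition 1: common = {A, E, F}, closure = {A, B, D, E, F} → lossless.
Decomposition 2: common = {D, E}, closure = {B, D, E} → lossy.
Decomposition 3: common = {A, C, E}, closure = {A, B, C, D, E, F} → lossless.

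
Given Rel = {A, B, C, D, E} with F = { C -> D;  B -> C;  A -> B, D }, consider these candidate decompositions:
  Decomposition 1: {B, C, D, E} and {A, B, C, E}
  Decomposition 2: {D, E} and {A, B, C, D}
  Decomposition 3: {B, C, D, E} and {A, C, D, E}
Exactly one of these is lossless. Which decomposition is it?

Decomposition 1

Decomposition 1: common = {B, C, E}, closure = {B, C, D, E} → lossless.
Decomposition 2: common = {D}, closure = {D} → lossy.
Decomposition 3: common = {C, D, E}, closure = {C, D, E} → lossy.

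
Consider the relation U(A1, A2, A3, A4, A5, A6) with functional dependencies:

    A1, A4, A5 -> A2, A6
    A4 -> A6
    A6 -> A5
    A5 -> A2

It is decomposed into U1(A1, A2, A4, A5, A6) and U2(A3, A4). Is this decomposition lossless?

Common attributes: U1 ∩ U2 = {A4}.
Closure of {A4}: A4 → A6 applies, adding A6; A6 → A5 applies, adding A5; A5 → A2 applies, adding A2. So (A4)⁺ = {A2, A4, A5, A6}.
The closure contains neither all of U1 = {A1, A2, A4, A5, A6} nor all of U2 = {A3, A4}, so the common attributes are not a superkey of either fragment. The join is lossy.

No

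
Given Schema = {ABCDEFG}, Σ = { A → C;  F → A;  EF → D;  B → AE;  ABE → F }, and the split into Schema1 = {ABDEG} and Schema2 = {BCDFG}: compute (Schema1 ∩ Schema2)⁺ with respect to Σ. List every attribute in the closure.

ABCDEFG

Schema1 ∩ Schema2 = {BDG}.
B → AE applies, adding AE
ABE → F applies, adding F
A → C applies, adding C
Closure: {ABCDEFG}.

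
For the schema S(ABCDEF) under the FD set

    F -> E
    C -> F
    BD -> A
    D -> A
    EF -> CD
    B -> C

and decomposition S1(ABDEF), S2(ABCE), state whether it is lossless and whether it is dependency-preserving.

Lossless test: (ABE)⁺ = {ABCDEF}, which contains all of one fragment — lossless.
Dependency preservation: the restricted closure of {C} across the fragments never reaches {F}, so C → F cannot be enforced without a join — not preserved.

lossless but not dependency-preserving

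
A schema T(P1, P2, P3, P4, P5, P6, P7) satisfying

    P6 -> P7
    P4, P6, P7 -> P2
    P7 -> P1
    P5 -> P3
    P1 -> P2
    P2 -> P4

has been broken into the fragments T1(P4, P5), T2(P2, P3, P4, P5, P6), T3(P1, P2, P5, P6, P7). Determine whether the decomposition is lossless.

Chase test. Columns are P1, P2, P3, P4, P5, P6, P7; row i has aⱼ where attribute j ∈ Ti, else bᵢⱼ.
Initial tableau (one row per fragment):
  row 1: b11 b12 b13 a4 a5 b16 b17
  row 2: b21 a2 a3 a4 a5 a6 b27
  row 3: a1 a2 b33 b34 a5 a6 a7
Rows 2 and 3 agree on P6; apply P6→P7 and equate their P7 entries.
Rows 2 and 3 agree on P7; apply P7→P1 and equate their P1 entries.
Rows 1 and 2 agree on P5; apply P5→P3 and equate their P3 entries.
Rows 1 and 3 agree on P5; apply P5→P3 and equate their P3 entries.
Rows 2 and 3 agree on P2; apply P2→P4 and equate their P4 entries.
Row 2 is now all distinguished symbols — the join is lossless.

Yes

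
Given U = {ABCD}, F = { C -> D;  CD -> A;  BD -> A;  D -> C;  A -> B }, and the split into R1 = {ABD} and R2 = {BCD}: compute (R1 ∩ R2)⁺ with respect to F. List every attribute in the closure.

ABCD

R1 ∩ R2 = {BD}.
BD → A applies, adding A
D → C applies, adding C
Closure: {ABCD}.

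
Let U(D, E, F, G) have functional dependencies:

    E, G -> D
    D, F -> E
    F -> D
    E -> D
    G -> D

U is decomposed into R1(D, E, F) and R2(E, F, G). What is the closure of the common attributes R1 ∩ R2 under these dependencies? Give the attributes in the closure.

D, E, F

R1 ∩ R2 = {E, F}.
F → D applies, adding D
Closure: {D, E, F}.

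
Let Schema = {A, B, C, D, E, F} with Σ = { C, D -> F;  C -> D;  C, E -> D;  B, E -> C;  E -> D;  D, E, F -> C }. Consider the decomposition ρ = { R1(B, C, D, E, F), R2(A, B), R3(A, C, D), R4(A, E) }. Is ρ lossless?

Chase test. Columns are A, B, C, D, E, F; row i has aⱼ where attribute j ∈ Ri, else bᵢⱼ.
Initial tableau (one row per fragment):
  row 1: b11 a2 a3 a4 a5 a6
  row 2: a1 a2 b23 b24 b25 b26
  row 3: a1 b32 a3 a4 b35 b36
  row 4: a1 b42 b43 b44 a5 b46
Rows 1 and 3 agree on C, D; apply C, D→F and equate their F entries.
Rows 1 and 4 agree on E; apply E→D and equate their D entries.
No row becomes fully distinguished — the join is lossy.

No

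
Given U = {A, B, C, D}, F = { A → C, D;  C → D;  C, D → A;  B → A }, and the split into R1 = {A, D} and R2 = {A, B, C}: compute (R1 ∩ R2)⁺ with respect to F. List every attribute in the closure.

A, C, D

R1 ∩ R2 = {A}.
A → C, D applies, adding C, D
Closure: {A, C, D}.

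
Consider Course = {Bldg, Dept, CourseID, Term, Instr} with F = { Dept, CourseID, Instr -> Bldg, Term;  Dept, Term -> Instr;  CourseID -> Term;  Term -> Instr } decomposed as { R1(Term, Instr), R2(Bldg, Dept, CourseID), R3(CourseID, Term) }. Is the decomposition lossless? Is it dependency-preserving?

Lossless test (chase): Rows 2 and 3 agree on CourseID; apply CourseID→Term and equate their Term entries. Rows 1 and 2 agree on Term; apply Term→Instr and equate their Instr entries. Rows 1 and 3 agree on Term; apply Term→Instr and equate their Instr entries. Row 2 is now all distinguished symbols — the join is lossless.
Dependency preservation: Dept, CourseID, Instr → Bldg, Term; Dept, Term → Instr are not contained in any single fragment, but the restricted closure of each left-hand side across the fragments still reaches the right-hand side; the remaining FDs each lie inside some fragment. All dependencies are preserved.

lossless and dependency-preserving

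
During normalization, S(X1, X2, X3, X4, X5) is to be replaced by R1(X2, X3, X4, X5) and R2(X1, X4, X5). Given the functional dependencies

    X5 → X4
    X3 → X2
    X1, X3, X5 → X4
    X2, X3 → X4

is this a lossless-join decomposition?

No

Common attributes: R1 ∩ R2 = {X4, X5}.
No dependency enlarges {X4, X5}, so (X4, X5)⁺ = {X4, X5}.
The closure contains neither all of R1 = {X2, X3, X4, X5} nor all of R2 = {X1, X4, X5}, so the common attributes are not a superkey of either fragment. The join is lossy.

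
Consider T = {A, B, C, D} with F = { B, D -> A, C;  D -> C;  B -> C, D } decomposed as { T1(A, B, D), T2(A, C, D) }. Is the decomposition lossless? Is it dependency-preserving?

lossless and dependency-preserving

Lossless test: (A, D)⁺ = {A, C, D}, which contains all of one fragment — lossless.
Dependency preservation: B, D → A, C; B → C, D are not contained in any single fragment, but the restricted closure of each left-hand side across the fragments still reaches the right-hand side; the remaining FDs each lie inside some fragment. All dependencies are preserved.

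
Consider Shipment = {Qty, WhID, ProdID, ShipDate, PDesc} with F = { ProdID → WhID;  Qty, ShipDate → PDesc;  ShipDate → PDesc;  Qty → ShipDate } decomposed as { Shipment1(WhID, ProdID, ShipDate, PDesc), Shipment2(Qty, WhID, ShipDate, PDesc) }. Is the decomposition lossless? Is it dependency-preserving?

lossy but dependency-preserving

Lossless test: (WhID, ShipDate, PDesc)⁺ = {WhID, ShipDate, PDesc}, which is a superkey of neither fragment — lossy.
Dependency preservation: every FD's attributes lie within a single fragment, so each can be enforced locally — preserved.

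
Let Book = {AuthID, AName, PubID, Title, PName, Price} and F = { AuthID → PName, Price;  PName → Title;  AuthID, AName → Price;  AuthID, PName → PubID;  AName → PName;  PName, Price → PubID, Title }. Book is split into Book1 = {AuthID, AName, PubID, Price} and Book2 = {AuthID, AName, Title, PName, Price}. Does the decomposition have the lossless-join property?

Common attributes: Book1 ∩ Book2 = {AuthID, AName, Price}.
Closure of {AuthID, AName, Price}: AuthID → PName, Price applies, adding PName; PName → Title applies, adding Title; AuthID, PName → PubID applies, adding PubID. So (AuthID, AName, Price)⁺ = {AuthID, AName, PubID, Title, PName, Price}.
This closure contains every attribute of Book1, so Book1 ∩ Book2 → Book1. The join is lossless.

Yes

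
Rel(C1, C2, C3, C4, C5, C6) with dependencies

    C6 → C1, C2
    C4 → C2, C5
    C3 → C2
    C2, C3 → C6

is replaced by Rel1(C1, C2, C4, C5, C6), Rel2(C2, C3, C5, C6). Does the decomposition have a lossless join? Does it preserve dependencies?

lossy but dependency-preserving

Lossless test: (C2, C5, C6)⁺ = {C1, C2, C5, C6}, which is a superkey of neither fragment — lossy.
Dependency preservation: every FD's attributes lie within a single fragment, so each can be enforced locally — preserved.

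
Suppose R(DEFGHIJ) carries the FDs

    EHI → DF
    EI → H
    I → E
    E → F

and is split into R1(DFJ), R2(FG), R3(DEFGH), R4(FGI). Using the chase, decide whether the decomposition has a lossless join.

Chase test. Columns are DEFGHIJ; row i has aⱼ where attribute j ∈ Ri, else bᵢⱼ.
Initial tableau (one row per fragment):
  row 1: a1 b12 a3 b14 b15 b16 a7
  row 2: b21 b22 a3 a4 b25 b26 b27
  row 3: a1 a2 a3 a4 a5 b36 b37
  row 4: b41 b42 a3 a4 b45 a6 b47
No row becomes fully distinguished — the join is lossy.

No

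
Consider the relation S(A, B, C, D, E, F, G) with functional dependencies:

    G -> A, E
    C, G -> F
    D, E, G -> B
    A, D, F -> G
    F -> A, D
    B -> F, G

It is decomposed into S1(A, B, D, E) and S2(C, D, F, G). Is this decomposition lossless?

No

Common attributes: S1 ∩ S2 = {D}.
No dependency enlarges {D}, so (D)⁺ = {D}.
The closure contains neither all of S1 = {A, B, D, E} nor all of S2 = {C, D, F, G}, so the common attributes are not a superkey of either fragment. The join is lossy.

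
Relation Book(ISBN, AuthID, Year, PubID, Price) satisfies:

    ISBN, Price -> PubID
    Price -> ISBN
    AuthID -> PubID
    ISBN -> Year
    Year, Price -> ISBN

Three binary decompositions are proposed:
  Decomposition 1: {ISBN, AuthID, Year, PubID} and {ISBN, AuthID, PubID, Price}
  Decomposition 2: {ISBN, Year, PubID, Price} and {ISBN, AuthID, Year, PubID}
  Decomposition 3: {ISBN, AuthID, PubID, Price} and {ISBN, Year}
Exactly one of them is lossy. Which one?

Decomposition 1: common = {ISBN, AuthID, PubID}, closure = {ISBN, AuthID, Year, PubID} → lossless.
Decomposition 2: common = {ISBN, Year, PubID}, closure = {ISBN, Year, PubID} → lossy.
Decomposition 3: common = {ISBN}, closure = {ISBN, Year} → lossless.

Decomposition 2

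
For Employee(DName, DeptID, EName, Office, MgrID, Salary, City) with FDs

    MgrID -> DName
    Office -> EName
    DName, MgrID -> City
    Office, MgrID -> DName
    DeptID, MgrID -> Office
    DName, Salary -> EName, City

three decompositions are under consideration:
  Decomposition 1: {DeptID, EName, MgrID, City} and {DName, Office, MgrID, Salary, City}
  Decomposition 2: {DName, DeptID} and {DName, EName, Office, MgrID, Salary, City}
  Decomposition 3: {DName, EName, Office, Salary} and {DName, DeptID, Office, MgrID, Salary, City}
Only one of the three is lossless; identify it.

Decomposition 3

Decomposition 1: common = {MgrID, City}, closure = {DName, MgrID, City} → lossy.
Decomposition 2: common = {DName}, closure = {DName} → lossy.
Decomposition 3: common = {DName, Office, Salary}, closure = {DName, EName, Office, Salary, City} → lossless.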